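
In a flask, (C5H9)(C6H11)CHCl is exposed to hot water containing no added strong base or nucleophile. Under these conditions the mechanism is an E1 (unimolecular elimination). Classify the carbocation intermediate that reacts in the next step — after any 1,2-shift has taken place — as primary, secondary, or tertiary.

Step 1: The C–Cl bond breaks with both electrons going to the chloride; Cl⁻ leaves and a secondary carbocation remains.
Step 2: A hydride (H with its bonding pair) migrates from the adjacent cyclohexyl carbon to the cationic centre — a 1,2-hydride shift — upgrading the secondary cation to a tertiary one.
The cation rearranges from secondary to tertiary via a 1,2-hydride shift from the adjacent cyclohexyl carbon; the tertiary cation is what reacts next.

tertiary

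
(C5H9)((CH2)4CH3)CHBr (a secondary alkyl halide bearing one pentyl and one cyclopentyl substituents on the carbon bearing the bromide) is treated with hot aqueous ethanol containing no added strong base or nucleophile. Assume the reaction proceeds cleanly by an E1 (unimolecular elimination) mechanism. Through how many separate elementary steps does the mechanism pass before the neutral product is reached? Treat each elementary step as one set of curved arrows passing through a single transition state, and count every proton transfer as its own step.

Step 1: The C–Br bond breaks with both electrons going to the bromide; Br⁻ leaves and a secondary carbocation remains.
Step 2: A 1,2-hydride shift from the adjacent cyclopentyl carbon moves the positive charge from the secondary centre to an adjacent carbon, generating a more stable tertiary carbocation.
Step 3: A water (or ethanol) molecule (solvent) deprotonates a β-carbon; as the C–H bond breaks, those electrons form the new alkene π bond.
Total: 3 elementary steps.

3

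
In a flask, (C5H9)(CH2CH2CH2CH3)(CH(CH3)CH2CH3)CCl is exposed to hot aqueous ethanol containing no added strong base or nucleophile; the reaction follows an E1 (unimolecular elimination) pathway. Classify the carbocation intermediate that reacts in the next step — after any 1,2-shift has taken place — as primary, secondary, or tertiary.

tertiary

Step 1: Ionisation: the C–Cl σ-bond cleaves heterolytically; both bonding electrons depart with Cl⁻, leaving a tertiary carbocation at the α-carbon.
No single 1,2-shift to an adjacent carbon would give a more-substituted cation, so no rearrangement occurs.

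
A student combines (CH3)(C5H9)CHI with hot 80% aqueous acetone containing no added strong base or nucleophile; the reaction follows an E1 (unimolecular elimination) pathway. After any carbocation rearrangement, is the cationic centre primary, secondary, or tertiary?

tertiary

Step 1: The C–I bond breaks with both electrons going to the iodide; I⁻ leaves and a secondary carbocation remains.
Step 2: Carbocation rearrangement: a 1,2-hydride shift from the adjacent cyclopentyl carbon converts the initially-formed secondary cation into the more stable tertiary cation.
The cation rearranges from secondary to tertiary via a 1,2-hydride shift from the adjacent cyclopentyl carbon; the tertiary cation is what reacts next.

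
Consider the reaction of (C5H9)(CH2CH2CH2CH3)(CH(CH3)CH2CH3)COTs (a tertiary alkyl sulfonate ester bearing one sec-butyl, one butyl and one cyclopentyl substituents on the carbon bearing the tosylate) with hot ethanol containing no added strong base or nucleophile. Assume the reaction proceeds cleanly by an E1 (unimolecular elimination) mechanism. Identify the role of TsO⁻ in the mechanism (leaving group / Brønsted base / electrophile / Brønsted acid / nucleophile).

Step 1: The C–O bond breaks with both electrons going to the tosylate; TsO⁻ leaves and a tertiary carbocation remains.
TsO⁻ departs with both electrons of the breaking σ-bond — that is the definition of a leaving group.

leaving group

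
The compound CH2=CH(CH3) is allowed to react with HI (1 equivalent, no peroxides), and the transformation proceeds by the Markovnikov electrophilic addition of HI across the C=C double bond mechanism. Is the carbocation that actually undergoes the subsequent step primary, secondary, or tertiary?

Step 1: Electrophilic addition begins with the π(C=C) electrons forming a bond to the proton of HI. Following Markovnikov's rule, the resulting cation is secondary. The H–I bond breaks heterolytically, releasing I⁻.
No single 1,2-shift to an adjacent carbon would give a more-substituted cation, so no rearrangement occurs.

secondary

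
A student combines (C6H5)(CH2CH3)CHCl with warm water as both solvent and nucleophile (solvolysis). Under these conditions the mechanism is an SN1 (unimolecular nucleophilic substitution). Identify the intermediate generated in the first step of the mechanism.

Step 1: Rate-determining heterolysis of the C–Cl bond gives Cl⁻ and a secondary carbocation.
After step 1 the species present is a secondary carbocation.

secondary carbocation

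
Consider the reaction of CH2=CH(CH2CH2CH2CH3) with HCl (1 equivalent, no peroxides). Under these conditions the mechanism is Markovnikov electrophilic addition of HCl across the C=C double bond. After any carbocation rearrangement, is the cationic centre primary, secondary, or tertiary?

secondary

Step 1: The π electrons of the C=C bond attack a proton of HCl; Markovnikov addition places the new C–H on the less-substituted alkene carbon, so the positive charge ends up on the more-substituted carbon — a secondary carbocation. The H–Cl bond breaks heterolytically, releasing Cl⁻.
No single 1,2-shift to an adjacent carbon would give a more-substituted cation, so no rearrangement occurs.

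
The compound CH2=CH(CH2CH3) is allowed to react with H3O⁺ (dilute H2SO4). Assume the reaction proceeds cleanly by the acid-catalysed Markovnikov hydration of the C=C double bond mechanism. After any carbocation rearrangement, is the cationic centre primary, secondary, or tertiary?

Step 1: Electrophilic addition begins with the π(C=C) electrons forming a bond to the proton of H3O⁺. Following Markovnikov's rule, the resulting cation is secondary. H2O is released.
No single 1,2-shift to an adjacent carbon would give a more-substituted cation, so no rearrangement occurs.

secondary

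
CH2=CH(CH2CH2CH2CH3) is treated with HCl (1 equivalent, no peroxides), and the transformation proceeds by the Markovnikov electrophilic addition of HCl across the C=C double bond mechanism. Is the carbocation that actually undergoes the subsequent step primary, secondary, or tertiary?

Step 1: The π electrons of the C=C bond attack a proton of HCl; Markovnikov addition places the new C–H on the less-substituted alkene carbon, so the positive charge ends up on the more-substituted carbon — a secondary carbocation. The H–Cl bond breaks heterolytically, releasing Cl⁻.
No single 1,2-shift to an adjacent carbon would give a more-substituted cation, so no rearrangement occurs.

secondary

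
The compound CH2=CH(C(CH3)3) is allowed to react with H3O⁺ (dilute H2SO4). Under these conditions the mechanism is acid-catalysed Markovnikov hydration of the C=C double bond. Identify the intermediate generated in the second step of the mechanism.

tertiary carbocation

Step 1: Electrophilic addition begins with the π(C=C) electrons forming a bond to the proton of H3O⁺. Following Markovnikov's rule, the resulting cation is secondary. H2O is released.
Step 2: A 1,2-methyl shift from the adjacent tert-butyl carbon moves the positive charge from the secondary centre to an adjacent carbon, generating a more stable tertiary carbocation.
After step 2 the species present is a tertiary carbocation.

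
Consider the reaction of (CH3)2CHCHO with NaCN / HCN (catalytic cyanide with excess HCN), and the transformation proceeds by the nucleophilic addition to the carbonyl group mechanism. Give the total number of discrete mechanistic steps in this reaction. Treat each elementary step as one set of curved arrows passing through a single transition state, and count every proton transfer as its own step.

Step 1: Nucleophilic addition: CN⁻ adds to the carbonyl carbon, pushing the π(C=O) electron pair onto oxygen and giving a tetrahedral alkoxide.
Step 2: The alkoxide oxygen removes a proton from HCN present in the mixture, giving a cyanohydrin and regenerating CN⁻.
Total: 2 elementary steps.

2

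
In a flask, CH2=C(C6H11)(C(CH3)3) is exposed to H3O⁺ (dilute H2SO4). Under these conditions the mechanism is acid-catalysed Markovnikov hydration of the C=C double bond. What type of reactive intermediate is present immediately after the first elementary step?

tertiary carbocation

Step 1: The π electrons of the C=C bond attack a proton of H3O⁺; Markovnikov addition places the new C–H on the less-substituted alkene carbon, so the positive charge ends up on the more-substituted carbon — a tertiary carbocation. H2O is released.
After step 1 the species present is a tertiary carbocation.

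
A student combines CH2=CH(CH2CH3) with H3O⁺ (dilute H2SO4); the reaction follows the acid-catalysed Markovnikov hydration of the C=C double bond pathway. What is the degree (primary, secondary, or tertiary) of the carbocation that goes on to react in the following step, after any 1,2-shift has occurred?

Step 1: The π electrons of the C=C bond attack a proton of H3O⁺; Markovnikov addition places the new C–H on the less-substituted alkene carbon, so the positive charge ends up on the more-substituted carbon — a secondary carbocation. H2O is released.
No single 1,2-shift to an adjacent carbon would give a more-substituted cation, so no rearrangement occurs.

secondary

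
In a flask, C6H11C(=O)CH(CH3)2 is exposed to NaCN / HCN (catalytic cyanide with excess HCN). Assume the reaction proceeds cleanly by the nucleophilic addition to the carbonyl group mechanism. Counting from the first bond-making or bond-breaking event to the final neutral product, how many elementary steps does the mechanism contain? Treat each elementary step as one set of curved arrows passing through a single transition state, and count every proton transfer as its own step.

Step 1: Nucleophilic addition: CN⁻ adds to the carbonyl carbon, pushing the π(C=O) electron pair onto oxygen and giving a tetrahedral alkoxide.
Step 2: The alkoxide oxygen removes a proton from HCN present in the mixture, giving a cyanohydrin and regenerating CN⁻.
Total: 2 elementary steps.

2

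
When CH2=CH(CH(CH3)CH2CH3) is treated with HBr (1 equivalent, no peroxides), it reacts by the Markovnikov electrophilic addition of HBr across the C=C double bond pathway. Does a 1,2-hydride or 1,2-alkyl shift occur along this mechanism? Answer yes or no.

The first-formed carbocation is secondary.
The adjacent sec-butyl carbon already bears 2 other carbon substituents and has a hydrogen to migrate; after a 1,2-hydride shift from that carbon the positive charge sits on a tertiary centre.
Tertiary is more stable than secondary, so the shift occurs.

yes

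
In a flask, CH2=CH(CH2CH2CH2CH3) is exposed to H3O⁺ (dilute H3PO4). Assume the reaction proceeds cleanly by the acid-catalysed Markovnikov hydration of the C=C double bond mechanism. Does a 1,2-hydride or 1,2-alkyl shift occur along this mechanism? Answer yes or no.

The first-formed carbocation is secondary.
No single 1,2-shift to an adjacent carbon would produce a more-substituted cation than the one already present, so no rearrangement occurs.

no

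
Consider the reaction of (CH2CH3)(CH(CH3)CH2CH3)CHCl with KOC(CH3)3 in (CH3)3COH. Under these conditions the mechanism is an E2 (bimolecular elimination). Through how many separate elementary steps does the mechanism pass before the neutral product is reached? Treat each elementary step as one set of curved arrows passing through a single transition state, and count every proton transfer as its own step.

Step 1: The strong base (CH3)3CO⁻ removes a β-hydrogen; in the same concerted event the electrons of the breaking C–H bond form the new π(C=C) bond and the C–Cl σ-bond breaks, expelling Cl⁻. Anti-periplanar geometry; one transition state.
Total: 1 elementary step.

1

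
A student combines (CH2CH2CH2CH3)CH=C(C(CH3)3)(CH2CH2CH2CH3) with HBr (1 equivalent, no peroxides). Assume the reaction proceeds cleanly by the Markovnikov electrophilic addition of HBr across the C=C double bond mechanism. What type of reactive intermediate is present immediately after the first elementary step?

Step 1: Protonation of the alkene by HBr: the π bond acts as the nucleophile and picks up H⁺, giving the more stable (Markovnikov) tertiary carbocation. The H–Br bond breaks heterolytically, releasing Br⁻.
After step 1 the species present is a tertiary carbocation.

tertiary carbocation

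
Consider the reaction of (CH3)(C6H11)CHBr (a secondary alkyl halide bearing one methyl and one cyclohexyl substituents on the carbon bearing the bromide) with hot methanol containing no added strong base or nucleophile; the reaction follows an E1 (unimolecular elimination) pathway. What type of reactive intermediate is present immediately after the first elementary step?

secondary carbocation

Step 1: Rate-determining heterolysis of the C–Br bond gives Br⁻ and a secondary carbocation.
After step 1 the species present is a secondary carbocation.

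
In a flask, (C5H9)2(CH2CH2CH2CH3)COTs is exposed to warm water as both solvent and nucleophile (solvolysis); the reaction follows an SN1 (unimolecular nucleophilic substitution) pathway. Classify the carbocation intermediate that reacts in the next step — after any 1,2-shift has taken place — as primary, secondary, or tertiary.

tertiary

Step 1: Unassisted departure of TsO⁻ (taking the C–O bonding pair) generates a tertiary carbocation.
No single 1,2-shift to an adjacent carbon would give a more-substituted cation, so no rearrangement occurs.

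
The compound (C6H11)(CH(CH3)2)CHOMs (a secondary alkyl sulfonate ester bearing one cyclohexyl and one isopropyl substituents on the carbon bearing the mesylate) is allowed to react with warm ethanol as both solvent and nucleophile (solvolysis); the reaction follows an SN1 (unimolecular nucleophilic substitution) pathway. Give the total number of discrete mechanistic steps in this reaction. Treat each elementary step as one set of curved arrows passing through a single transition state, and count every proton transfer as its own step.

Step 1: Ionisation: the C–O σ-bond cleaves heterolytically; both bonding electrons depart with MsO⁻, leaving a secondary carbocation at the α-carbon.
Step 2: A 1,2-hydride shift from the adjacent cyclohexyl carbon moves the positive charge from the secondary centre to an adjacent carbon, generating a more stable tertiary carbocation.
Step 3: A lone pair on the oxygen of CH3CH2OH attacks the carbocation, forming a new C–O σ-bond and an oxonium ion.
Step 4: Deprotonation of the oxonium oxygen by solvent ethanol yields the neutral ether.
Total: 4 elementary steps.

4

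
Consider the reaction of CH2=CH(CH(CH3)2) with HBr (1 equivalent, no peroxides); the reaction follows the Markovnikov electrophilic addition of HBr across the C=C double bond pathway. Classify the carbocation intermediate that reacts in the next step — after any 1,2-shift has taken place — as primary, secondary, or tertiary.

tertiary

Step 1: The π electrons of the C=C bond attack a proton of HBr; Markovnikov addition places the new C–H on the less-substituted alkene carbon, so the positive charge ends up on the more-substituted carbon — a secondary carbocation. The H–Br bond breaks heterolytically, releasing Br⁻.
Step 2: A hydride (H with its bonding pair) migrates from the adjacent isopropyl carbon to the cationic centre — a 1,2-hydride shift — upgrading the secondary cation to a tertiary one.
The cation rearranges from secondary to tertiary via a 1,2-hydride shift from the adjacent isopropyl carbon; the tertiary cation is what reacts next.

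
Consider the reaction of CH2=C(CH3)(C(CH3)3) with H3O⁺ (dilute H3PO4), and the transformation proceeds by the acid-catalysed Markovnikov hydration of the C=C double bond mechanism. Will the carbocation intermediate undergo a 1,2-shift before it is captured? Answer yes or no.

no

The first-formed carbocation is tertiary.
No single 1,2-shift to an adjacent carbon would produce a more-substituted cation than the one already present, so no rearrangement occurs.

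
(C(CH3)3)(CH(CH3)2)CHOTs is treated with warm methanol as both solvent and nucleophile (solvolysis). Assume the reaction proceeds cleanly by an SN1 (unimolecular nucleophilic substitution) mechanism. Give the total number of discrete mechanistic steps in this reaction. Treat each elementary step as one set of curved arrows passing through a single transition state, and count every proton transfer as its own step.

Step 1: The C–O bond breaks with both electrons going to the tosylate; TsO⁻ leaves and a secondary carbocation remains.
Step 2: A 1,2-hydride shift from the adjacent isopropyl carbon moves the positive charge from the secondary centre to an adjacent carbon, generating a more stable tertiary carbocation.
Step 3: A lone pair on the oxygen of CH3OH attacks the carbocation, forming a new C–O σ-bond and an oxonium ion.
Step 4: Proton transfer from the O–H of the oxonium ion to a solvent molecule delivers the neutral ether.
Total: 4 elementary steps.

4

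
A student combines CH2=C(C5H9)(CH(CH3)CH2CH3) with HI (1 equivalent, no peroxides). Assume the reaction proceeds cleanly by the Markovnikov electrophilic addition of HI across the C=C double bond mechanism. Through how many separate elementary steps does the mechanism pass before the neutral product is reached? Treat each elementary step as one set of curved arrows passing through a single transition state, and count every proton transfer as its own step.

2

Step 1: Protonation of the alkene by HI: the π bond acts as the nucleophile and picks up H⁺, giving the more stable (Markovnikov) tertiary carbocation. The H–I bond breaks heterolytically, releasing I⁻.
(No 1,2-shift: no single shift to an adjacent carbon would give a more stable cation.)
Step 2: I⁻ captures the cation: a lone pair on I⁻ fills the empty p orbital, producing the alkyl halide product.
Total: 2 elementary steps.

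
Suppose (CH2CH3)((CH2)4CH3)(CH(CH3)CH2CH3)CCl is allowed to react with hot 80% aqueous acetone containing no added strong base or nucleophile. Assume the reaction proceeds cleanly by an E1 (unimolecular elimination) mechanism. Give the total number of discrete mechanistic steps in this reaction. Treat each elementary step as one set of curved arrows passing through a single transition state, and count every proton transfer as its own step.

2

Step 1: Unassisted departure of Cl⁻ (taking the C–Cl bonding pair) generates a tertiary carbocation.
(No 1,2-shift: no single shift to an adjacent carbon would give a more stable cation.)
Step 2: Loss of a β-proton to a water molecule of the solvent: the C–H bonding pair collapses toward the cationic carbon to form the C=C π bond, yielding the alkene.
Total: 2 elementary steps.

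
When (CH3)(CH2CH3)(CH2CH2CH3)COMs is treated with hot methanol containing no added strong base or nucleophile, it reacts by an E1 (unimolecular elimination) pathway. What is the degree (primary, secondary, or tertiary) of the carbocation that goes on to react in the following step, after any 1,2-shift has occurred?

Step 1: Unassisted departure of MsO⁻ (taking the C–O bonding pair) generates a tertiary carbocation.
No single 1,2-shift to an adjacent carbon would give a more-substituted cation, so no rearrangement occurs.

tertiary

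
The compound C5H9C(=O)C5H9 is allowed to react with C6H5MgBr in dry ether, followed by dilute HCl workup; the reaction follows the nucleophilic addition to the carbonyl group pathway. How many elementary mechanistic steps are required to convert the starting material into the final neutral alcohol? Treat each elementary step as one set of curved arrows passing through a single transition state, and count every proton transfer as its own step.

Step 1: A lone pair / filled orbital on the carbanion-like carbon of C6H5MgBr attacks the electrophilic carbonyl carbon; the π(C=O) electrons shift onto oxygen, producing a tetrahedral alkoxide intermediate.
Step 2: Protonation of the alkoxide by dilute HCl workup furnishes an alcohol.
Total: 2 elementary steps.

2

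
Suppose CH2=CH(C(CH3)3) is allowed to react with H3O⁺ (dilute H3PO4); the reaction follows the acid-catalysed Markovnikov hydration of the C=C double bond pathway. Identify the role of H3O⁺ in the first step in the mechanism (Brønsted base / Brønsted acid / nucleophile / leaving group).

Brønsted acid

Step 1: The π electrons of the C=C bond attack a proton of H3O⁺; Markovnikov addition places the new C–H on the less-substituted alkene carbon, so the positive charge ends up on the more-substituted carbon — a secondary carbocation. H2O is released.
H3O⁺ in the first step donates a proton in a proton-transfer step — a Brønsted acid.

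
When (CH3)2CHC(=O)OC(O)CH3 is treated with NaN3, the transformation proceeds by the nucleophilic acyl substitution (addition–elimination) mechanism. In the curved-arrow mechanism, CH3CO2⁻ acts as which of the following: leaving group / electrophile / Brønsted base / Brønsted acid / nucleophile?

Step 2: Collapse of the tetrahedral intermediate: the alkoxide oxygen pushes its lone pair back to re-form C=O while CH3CO2⁻ leaves.
CH3CO2⁻ departs with both electrons of the breaking σ-bond — that is the definition of a leaving group.

leaving group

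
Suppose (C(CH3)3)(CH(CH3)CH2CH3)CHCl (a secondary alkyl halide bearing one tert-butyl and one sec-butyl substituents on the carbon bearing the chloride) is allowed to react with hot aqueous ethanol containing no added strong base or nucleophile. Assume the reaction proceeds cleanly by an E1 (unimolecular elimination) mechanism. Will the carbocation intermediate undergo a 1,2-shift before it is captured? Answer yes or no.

yes

The first-formed carbocation is secondary.
The adjacent sec-butyl carbon already bears 2 other carbon substituents and has a hydrogen to migrate; after a 1,2-hydride shift from that carbon the positive charge sits on a tertiary centre.
Tertiary is more stable than secondary, so the shift occurs.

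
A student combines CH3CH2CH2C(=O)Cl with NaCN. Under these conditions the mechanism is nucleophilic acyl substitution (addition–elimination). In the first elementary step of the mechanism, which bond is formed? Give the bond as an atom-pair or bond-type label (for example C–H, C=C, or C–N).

C–C

Step 1: A lone pair on the C of CN⁻ attacks the electrophilic acyl carbon; the π(C=O) electrons move onto oxygen, giving a tetrahedral intermediate.
The bond formed in this step is the C–C bond.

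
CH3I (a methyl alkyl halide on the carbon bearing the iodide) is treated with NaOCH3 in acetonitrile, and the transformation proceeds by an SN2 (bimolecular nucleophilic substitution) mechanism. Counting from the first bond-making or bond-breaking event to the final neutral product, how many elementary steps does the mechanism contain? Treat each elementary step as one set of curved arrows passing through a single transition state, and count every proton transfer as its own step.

1

Step 1: The methoxide nucleophile donates a lone pair from O to the α-carbon in a backside attack; simultaneously the C–I σ-bond breaks and both of its electrons leave with I⁻. One concerted step with inversion of configuration.
Total: 1 elementary step.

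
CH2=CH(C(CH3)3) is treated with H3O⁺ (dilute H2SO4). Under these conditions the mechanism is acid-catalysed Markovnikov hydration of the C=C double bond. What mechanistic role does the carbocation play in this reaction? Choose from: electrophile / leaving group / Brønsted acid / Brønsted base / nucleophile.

electrophile

Step 3: A lone pair on the oxygen of H2O attacks the carbocation, forming a C–O bond and an oxonium ion (a protonated alcohol).
The carbocation accepts an electron pair into an empty or π* orbital — it is the electrophile.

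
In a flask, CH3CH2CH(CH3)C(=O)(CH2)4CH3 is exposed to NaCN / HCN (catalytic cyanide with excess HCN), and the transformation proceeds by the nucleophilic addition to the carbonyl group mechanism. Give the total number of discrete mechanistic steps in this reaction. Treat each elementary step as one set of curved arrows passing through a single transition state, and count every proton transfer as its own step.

2

Step 1: A lone pair / filled orbital on CN⁻ attacks the electrophilic carbonyl carbon; the π(C=O) electrons shift onto oxygen, producing a tetrahedral alkoxide intermediate.
Step 2: The alkoxide is protonated in situ by undissociated HCN, yielding a cyanohydrin; the CN⁻ so formed carries on the cycle.
Total: 2 elementary steps.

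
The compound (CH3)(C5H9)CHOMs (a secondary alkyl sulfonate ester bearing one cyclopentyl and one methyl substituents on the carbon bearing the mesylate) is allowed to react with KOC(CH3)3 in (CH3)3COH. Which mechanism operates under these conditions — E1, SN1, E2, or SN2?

Conditions: a strong/bulky base with a secondary substrate bearing a β-hydrogen.
These conditions are the textbook signature of the E2 pathway.
A strong (often hindered) base removes a β-H in concert with loss of the leaving group — bimolecular elimination.

E2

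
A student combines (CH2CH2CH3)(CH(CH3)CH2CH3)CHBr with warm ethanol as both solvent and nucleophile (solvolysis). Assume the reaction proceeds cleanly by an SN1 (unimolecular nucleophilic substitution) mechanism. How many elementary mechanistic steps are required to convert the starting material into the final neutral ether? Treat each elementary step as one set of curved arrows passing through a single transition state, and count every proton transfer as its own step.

Step 1: Rate-determining heterolysis of the C–Br bond gives Br⁻ and a secondary carbocation.
Step 2: A hydride (H with its bonding pair) migrates from the adjacent sec-butyl carbon to the cationic centre — a 1,2-hydride shift — upgrading the secondary cation to a tertiary one.
Step 3: CH3CH2OH donates an oxygen lone pair into the empty p orbital of the cation, giving a protonated ether (an oxonium ion).
Step 4: A second solvent molecule removes the proton on oxygen, giving the neutral ether product.
Total: 4 elementary steps.

4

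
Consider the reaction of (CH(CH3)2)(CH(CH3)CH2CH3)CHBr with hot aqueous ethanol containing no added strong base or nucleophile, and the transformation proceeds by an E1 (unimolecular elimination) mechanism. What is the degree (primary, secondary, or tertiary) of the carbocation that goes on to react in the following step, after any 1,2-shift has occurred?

tertiary

Step 1: Ionisation: the C–Br σ-bond cleaves heterolytically; both bonding electrons depart with Br⁻, leaving a secondary carbocation at the α-carbon.
Step 2: A 1,2-hydride shift from the adjacent sec-butyl carbon moves the positive charge from the secondary centre to an adjacent carbon, generating a more stable tertiary carbocation.
The cation rearranges from secondary to tertiary via a 1,2-hydride shift from the adjacent sec-butyl carbon; the tertiary cation is what reacts next.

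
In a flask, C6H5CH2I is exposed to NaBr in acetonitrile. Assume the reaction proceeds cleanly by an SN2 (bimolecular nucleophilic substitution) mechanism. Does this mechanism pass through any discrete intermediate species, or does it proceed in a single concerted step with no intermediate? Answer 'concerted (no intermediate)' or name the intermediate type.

The bromide nucleophile donates a lone pair from Br to the α-carbon in a backside attack; simultaneously the C–I σ-bond breaks and both of its electrons leave with I⁻. One concerted step with inversion of configuration.
All bond changes occur in one transition state; no discrete intermediate is formed.

concerted (no intermediate)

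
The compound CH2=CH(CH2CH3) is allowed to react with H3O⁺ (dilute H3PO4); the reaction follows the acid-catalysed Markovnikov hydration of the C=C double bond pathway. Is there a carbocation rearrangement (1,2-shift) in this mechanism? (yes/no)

The first-formed carbocation is secondary.
No single 1,2-shift to an adjacent carbon would produce a more-substituted cation than the one already present, so no rearrangement occurs.

no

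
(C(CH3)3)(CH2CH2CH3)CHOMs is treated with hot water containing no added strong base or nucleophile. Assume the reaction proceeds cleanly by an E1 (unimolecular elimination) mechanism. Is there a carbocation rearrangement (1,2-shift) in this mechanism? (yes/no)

The first-formed carbocation is secondary.
The adjacent tert-butyl carbon has no hydrogen but bears methyl groups; migration of one methyl with its bonding pair (a 1,2-methyl shift) places the charge on a tertiary centre.
Tertiary is more stable than secondary, so the shift occurs.

yes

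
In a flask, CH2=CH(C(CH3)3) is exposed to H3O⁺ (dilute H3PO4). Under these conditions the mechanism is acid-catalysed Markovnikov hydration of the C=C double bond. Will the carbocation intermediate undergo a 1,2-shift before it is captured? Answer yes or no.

The first-formed carbocation is secondary.
The adjacent tert-butyl carbon has no hydrogen but bears methyl groups; migration of one methyl with its bonding pair (a 1,2-methyl shift) places the charge on a tertiary centre.
Tertiary is more stable than secondary, so the shift occurs.

yes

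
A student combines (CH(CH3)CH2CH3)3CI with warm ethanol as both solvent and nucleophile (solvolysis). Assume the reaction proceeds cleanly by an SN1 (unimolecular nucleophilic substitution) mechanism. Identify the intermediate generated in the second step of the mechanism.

oxonium ion

Step 1: The C–I bond breaks with both electrons going to the iodide; I⁻ leaves and a tertiary carbocation remains.
Step 2: Nucleophilic capture: the oxygen of CH3CH2OH bonds to the cationic carbon, producing an oxonium-ion intermediate.
After step 2 the species present is an oxonium ion.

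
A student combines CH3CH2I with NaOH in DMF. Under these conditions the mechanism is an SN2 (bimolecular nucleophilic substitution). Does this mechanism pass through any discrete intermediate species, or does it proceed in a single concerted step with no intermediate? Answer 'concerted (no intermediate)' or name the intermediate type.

The hydroxide nucleophile donates a lone pair from O to the α-carbon in a backside attack; simultaneously the C–I σ-bond breaks and both of its electrons leave with I⁻. One concerted step with inversion of configuration.
All bond changes occur in one transition state; no discrete intermediate is formed.

concerted (no intermediate)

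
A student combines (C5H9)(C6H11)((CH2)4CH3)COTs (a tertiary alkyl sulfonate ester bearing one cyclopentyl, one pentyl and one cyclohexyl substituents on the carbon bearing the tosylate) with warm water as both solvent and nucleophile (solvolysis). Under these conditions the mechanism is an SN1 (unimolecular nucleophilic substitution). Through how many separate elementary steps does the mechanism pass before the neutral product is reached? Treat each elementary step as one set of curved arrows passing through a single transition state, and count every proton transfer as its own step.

3

Step 1: Unassisted departure of TsO⁻ (taking the C–O bonding pair) generates a tertiary carbocation.
(No 1,2-shift: no single shift to an adjacent carbon would give a more stable cation.)
Step 2: Nucleophilic capture: the oxygen of H2O bonds to the cationic carbon, producing an oxonium-ion intermediate.
Step 3: Deprotonation of the oxonium oxygen by solvent water yields the neutral alcohol.
Total: 3 elementary steps.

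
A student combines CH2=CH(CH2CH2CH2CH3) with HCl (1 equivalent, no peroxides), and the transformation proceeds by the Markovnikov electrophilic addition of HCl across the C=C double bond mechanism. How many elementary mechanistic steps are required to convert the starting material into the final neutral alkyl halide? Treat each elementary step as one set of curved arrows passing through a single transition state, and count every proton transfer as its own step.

Step 1: Protonation of the alkene by HCl: the π bond acts as the nucleophile and picks up H⁺, giving the more stable (Markovnikov) secondary carbocation. The H–Cl bond breaks heterolytically, releasing Cl⁻.
(No 1,2-shift: no single shift to an adjacent carbon would give a more stable cation.)
Step 2: Nucleophilic attack by Cl⁻ on the carbocation completes the addition, giving R–Cl.
Total: 2 elementary steps.

2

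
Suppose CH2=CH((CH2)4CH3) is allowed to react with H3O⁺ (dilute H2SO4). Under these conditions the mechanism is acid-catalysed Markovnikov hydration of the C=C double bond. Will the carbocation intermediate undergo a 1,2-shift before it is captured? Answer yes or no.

The first-formed carbocation is secondary.
No single 1,2-shift to an adjacent carbon would produce a more-substituted cation than the one already present, so no rearrangement occurs.

no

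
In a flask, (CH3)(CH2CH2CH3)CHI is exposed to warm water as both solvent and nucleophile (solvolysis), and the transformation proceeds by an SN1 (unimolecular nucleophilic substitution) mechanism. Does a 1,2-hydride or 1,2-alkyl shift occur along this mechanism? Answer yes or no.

no

The first-formed carbocation is secondary.
No single 1,2-shift to an adjacent carbon would produce a more-substituted cation than the one already present, so no rearrangement occurs.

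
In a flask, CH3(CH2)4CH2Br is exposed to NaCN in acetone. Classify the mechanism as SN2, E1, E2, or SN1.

Conditions: a primary substrate with a strong nucleophile in the polar aprotic solvent acetone.
These conditions are the textbook signature of the SN2 pathway.
An unhindered substrate with a strong nucleophile in a polar aprotic solvent favours one-step backside displacement.

SN2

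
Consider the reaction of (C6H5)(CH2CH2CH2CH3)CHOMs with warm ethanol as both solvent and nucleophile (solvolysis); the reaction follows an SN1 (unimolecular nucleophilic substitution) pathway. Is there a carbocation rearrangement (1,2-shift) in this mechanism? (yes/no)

no

The first-formed carbocation is secondary.
No single 1,2-shift to an adjacent carbon would produce a more-substituted cation than the one already present, so no rearrangement occurs.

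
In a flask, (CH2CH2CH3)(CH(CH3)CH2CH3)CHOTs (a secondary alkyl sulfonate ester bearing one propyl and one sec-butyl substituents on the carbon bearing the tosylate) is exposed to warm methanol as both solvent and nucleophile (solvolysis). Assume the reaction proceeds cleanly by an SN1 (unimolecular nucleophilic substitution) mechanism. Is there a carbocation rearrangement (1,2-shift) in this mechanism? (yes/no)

The first-formed carbocation is secondary.
The adjacent sec-butyl carbon already bears 2 other carbon substituents and has a hydrogen to migrate; after a 1,2-hydride shift from that carbon the positive charge sits on a tertiary centre.
Tertiary is more stable than secondary, so the shift occurs.

yes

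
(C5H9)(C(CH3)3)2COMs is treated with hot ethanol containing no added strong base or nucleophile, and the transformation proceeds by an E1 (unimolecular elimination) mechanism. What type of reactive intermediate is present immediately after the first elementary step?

tertiary carbocation

Step 1: Unassisted departure of MsO⁻ (taking the C–O bonding pair) generates a tertiary carbocation.
After step 1 the species present is a tertiary carbocation.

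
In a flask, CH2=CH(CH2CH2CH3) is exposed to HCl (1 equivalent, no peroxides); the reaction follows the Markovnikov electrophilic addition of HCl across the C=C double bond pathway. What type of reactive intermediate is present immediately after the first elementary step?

Step 1: The π electrons of the C=C bond attack a proton of HCl; Markovnikov addition places the new C–H on the less-substituted alkene carbon, so the positive charge ends up on the more-substituted carbon — a secondary carbocation. The H–Cl bond breaks heterolytically, releasing Cl⁻.
After step 1 the species present is a secondary carbocation.

secondary carbocation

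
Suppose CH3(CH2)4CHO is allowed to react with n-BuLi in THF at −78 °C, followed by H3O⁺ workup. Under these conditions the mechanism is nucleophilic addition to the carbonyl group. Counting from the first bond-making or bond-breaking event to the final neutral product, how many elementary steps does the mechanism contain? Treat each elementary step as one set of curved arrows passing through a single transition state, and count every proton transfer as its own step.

Step 1: A lone pair / filled orbital on the carbanion-like carbon of n-BuLi attacks the electrophilic carbonyl carbon; the π(C=O) electrons shift onto oxygen, producing a tetrahedral alkoxide intermediate.
Step 2: On H3O⁺ workup the alkoxide oxygen is protonated, giving an alcohol.
Total: 2 elementary steps.

2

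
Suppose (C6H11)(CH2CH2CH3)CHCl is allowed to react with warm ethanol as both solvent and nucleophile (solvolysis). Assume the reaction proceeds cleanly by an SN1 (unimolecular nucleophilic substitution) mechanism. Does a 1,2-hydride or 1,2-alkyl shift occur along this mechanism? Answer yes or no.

The first-formed carbocation is secondary.
The adjacent cyclohexyl carbon already bears 2 other carbon substituents and has a hydrogen to migrate; after a 1,2-hydride shift from that carbon the positive charge sits on a tertiary centre.
Tertiary is more stable than secondary, so the shift occurs.

yes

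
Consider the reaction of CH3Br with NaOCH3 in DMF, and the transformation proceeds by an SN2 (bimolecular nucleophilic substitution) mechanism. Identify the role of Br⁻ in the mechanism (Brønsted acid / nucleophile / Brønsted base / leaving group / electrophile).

leaving group

Step 1: Backside attack by CH3O⁻ on the carbon bearing the bromide: the new C–O bond forms as the C–Br bond breaks, with Walden inversion at carbon.
Br⁻ departs with both electrons of the breaking σ-bond — that is the definition of a leaving group.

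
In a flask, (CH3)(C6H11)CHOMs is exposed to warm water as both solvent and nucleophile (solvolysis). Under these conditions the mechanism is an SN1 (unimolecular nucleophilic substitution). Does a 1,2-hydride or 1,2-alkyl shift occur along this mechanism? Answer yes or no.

yes

The first-formed carbocation is secondary.
The adjacent cyclohexyl carbon already bears 2 other carbon substituents and has a hydrogen to migrate; after a 1,2-hydride shift from that carbon the positive charge sits on a tertiary centre.
Tertiary is more stable than secondary, so the shift occurs.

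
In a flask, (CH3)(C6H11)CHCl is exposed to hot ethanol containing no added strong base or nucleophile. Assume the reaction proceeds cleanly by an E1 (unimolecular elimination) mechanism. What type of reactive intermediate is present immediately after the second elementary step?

Step 1: Unassisted departure of Cl⁻ (taking the C–Cl bonding pair) generates a secondary carbocation.
Step 2: A 1,2-hydride shift from the adjacent cyclohexyl carbon moves the positive charge from the secondary centre to an adjacent carbon, generating a more stable tertiary carbocation.
After step 2 the species present is a tertiary carbocation.

tertiary carbocation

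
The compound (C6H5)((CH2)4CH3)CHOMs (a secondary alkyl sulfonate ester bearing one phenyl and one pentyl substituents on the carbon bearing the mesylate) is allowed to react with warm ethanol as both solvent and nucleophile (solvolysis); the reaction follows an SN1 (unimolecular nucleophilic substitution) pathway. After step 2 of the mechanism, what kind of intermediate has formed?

Step 1: Rate-determining heterolysis of the C–O bond gives MsO⁻ and a secondary carbocation.
Step 2: Nucleophilic capture: the oxygen of CH3CH2OH bonds to the cationic carbon, producing an oxonium-ion intermediate.
After step 2 the species present is an oxonium ion.

oxonium ion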